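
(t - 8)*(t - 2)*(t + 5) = t^3 - 5*t^2 - 34*t + 80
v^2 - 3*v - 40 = (v - 8)*(v + 5)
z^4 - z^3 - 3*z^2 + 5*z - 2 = (z - 1)^3*(z + 2)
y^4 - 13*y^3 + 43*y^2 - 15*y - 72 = (y - 8)*(y - 3)^2*(y + 1)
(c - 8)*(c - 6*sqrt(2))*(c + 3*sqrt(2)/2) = c^3 - 8*c^2 - 9*sqrt(2)*c^2/2 - 18*c + 36*sqrt(2)*c + 144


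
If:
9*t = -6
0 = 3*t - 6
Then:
No Solution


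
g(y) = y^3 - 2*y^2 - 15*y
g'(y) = 3*y^2 - 4*y - 15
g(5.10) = 4.13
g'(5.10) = 42.63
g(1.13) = -18.06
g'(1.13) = -15.69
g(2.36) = -33.39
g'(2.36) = -7.73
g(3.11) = -35.91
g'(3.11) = 1.58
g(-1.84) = 14.60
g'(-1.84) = 2.52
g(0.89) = -14.23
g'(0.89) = -16.18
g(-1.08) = 12.61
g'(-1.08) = -7.18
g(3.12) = -35.90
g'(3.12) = 1.72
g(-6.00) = -198.00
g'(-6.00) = 117.00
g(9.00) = 432.00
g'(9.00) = 192.00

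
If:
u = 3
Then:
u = 3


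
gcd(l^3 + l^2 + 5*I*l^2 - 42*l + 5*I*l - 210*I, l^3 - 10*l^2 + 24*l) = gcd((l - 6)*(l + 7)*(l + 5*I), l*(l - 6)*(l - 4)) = l - 6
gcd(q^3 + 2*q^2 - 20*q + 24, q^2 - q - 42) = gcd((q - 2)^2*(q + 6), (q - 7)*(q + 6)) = q + 6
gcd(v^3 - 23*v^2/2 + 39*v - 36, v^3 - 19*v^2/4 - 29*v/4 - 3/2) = v - 6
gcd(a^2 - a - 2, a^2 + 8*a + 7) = a + 1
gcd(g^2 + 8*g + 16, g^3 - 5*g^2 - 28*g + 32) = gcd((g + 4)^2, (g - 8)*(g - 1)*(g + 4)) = g + 4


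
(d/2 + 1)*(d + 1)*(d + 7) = d^3/2 + 5*d^2 + 23*d/2 + 7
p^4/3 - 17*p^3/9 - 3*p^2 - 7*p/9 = p*(p/3 + 1/3)*(p - 7)*(p + 1/3)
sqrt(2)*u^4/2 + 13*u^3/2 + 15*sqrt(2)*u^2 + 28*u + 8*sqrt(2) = (u/2 + sqrt(2))*(u + 2*sqrt(2))^2*(sqrt(2)*u + 1)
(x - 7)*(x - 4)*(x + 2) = x^3 - 9*x^2 + 6*x + 56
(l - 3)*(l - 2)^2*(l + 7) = l^4 - 33*l^2 + 100*l - 84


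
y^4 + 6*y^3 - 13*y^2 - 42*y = y*(y - 3)*(y + 2)*(y + 7)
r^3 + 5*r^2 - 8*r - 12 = (r - 2)*(r + 1)*(r + 6)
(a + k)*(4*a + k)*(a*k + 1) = 4*a^3*k + 5*a^2*k^2 + 4*a^2 + a*k^3 + 5*a*k + k^2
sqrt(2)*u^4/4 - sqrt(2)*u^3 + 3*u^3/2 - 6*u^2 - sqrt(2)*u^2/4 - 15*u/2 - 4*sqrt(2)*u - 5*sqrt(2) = (u/2 + sqrt(2)/2)*(u - 5)*(u + 2*sqrt(2))*(sqrt(2)*u/2 + sqrt(2)/2)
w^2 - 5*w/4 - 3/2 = (w - 2)*(w + 3/4)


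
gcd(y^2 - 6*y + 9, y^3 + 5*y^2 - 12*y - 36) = y - 3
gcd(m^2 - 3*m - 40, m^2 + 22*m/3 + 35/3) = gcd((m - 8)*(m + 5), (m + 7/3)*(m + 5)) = m + 5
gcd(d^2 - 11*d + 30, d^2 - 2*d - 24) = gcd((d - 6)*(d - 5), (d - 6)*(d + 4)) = d - 6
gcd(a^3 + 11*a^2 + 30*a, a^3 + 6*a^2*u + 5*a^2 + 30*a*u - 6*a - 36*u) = a + 6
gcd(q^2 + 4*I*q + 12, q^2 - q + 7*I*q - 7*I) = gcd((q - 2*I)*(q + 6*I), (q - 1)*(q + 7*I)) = 1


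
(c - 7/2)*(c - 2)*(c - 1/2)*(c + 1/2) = c^4 - 11*c^3/2 + 27*c^2/4 + 11*c/8 - 7/4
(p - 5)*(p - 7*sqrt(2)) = p^2 - 7*sqrt(2)*p - 5*p + 35*sqrt(2)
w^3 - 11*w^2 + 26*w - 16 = (w - 8)*(w - 2)*(w - 1)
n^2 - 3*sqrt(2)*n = n*(n - 3*sqrt(2))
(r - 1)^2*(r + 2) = r^3 - 3*r + 2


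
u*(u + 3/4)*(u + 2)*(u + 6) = u^4 + 35*u^3/4 + 18*u^2 + 9*u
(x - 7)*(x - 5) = x^2 - 12*x + 35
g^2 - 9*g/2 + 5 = (g - 5/2)*(g - 2)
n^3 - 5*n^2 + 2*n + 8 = (n - 4)*(n - 2)*(n + 1)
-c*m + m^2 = m*(-c + m)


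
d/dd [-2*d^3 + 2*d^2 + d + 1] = -6*d^2 + 4*d + 1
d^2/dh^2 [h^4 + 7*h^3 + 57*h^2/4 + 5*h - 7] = 12*h^2 + 42*h + 57/2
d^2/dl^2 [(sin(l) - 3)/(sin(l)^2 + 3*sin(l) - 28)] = (-sin(l)^5 + 15*sin(l)^4 - 139*sin(l)^3 + 261*sin(l)^2 - 418*sin(l) - 54)/(sin(l)^2 + 3*sin(l) - 28)^3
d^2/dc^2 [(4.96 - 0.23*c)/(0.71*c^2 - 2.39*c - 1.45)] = ((0.23*c - 4.96)*(1.42*c - 2.39)*(2.84*c - 4.78) + (0.9798*c - 8.1426)*(-0.71*c^2 + 2.39*c + 1.45))/(-0.71*c^2 + 2.39*c + 1.45)^3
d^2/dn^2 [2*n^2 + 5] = 4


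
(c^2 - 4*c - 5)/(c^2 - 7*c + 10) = (c + 1)/(c - 2)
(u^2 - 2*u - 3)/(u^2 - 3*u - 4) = (u - 3)/(u - 4)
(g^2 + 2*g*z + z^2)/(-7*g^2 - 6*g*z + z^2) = (g + z)/(-7*g + z)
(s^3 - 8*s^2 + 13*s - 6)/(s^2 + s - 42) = (s^2 - 2*s + 1)/(s + 7)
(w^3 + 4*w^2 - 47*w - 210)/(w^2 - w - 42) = w + 5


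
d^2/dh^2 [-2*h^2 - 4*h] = -4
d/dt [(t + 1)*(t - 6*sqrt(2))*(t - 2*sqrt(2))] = 3*t^2 - 16*sqrt(2)*t + 2*t - 8*sqrt(2) + 24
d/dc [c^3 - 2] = 3*c^2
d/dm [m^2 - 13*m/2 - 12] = 2*m - 13/2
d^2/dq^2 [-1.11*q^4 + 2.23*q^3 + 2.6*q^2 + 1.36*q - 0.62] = -13.32*q^2 + 13.38*q + 5.2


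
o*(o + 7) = o^2 + 7*o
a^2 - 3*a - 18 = (a - 6)*(a + 3)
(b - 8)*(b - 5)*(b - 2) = b^3 - 15*b^2 + 66*b - 80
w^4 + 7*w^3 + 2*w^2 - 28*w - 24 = (w - 2)*(w + 1)*(w + 2)*(w + 6)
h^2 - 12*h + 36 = (h - 6)^2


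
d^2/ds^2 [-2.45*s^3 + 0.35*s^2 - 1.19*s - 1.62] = 0.7 - 14.7*s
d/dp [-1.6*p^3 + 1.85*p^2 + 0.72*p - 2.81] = -4.8*p^2 + 3.7*p + 0.72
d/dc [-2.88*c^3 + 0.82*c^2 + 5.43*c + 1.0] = -8.64*c^2 + 1.64*c + 5.43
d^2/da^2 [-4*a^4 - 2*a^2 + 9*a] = -48*a^2 - 4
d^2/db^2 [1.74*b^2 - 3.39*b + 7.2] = 3.48000000000000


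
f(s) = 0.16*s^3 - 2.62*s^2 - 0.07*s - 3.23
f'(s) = 0.48*s^2 - 5.24*s - 0.07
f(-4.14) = -59.20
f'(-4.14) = 29.85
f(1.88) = -11.56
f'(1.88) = -8.22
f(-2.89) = -28.77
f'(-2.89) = 19.08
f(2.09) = -13.36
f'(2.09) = -8.92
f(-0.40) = -3.63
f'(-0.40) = 2.10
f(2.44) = -16.67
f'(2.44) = -10.00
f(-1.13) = -6.73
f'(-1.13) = 6.46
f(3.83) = -32.94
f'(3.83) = -13.10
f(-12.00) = -656.15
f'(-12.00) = 131.93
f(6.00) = -63.41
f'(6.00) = -14.23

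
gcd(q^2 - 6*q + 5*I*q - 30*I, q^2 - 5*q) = 1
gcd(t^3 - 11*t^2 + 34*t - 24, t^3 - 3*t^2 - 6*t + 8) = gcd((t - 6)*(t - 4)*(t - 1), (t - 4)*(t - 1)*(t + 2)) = t^2 - 5*t + 4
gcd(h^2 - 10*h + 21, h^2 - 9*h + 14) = h - 7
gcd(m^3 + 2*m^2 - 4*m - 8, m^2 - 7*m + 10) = m - 2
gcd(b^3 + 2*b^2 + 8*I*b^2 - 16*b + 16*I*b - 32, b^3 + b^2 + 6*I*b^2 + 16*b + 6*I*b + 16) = 1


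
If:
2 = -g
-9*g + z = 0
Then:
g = -2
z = -18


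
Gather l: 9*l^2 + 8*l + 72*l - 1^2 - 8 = 9*l^2 + 80*l - 9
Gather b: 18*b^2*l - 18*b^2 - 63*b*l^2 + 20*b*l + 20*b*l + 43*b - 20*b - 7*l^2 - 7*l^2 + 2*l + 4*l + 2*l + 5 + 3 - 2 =b^2*(18*l - 18) + b*(-63*l^2 + 40*l + 23) - 14*l^2 + 8*l + 6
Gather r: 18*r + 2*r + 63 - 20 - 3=20*r + 40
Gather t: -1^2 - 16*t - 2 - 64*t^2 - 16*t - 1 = -64*t^2 - 32*t - 4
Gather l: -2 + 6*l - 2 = 6*l - 4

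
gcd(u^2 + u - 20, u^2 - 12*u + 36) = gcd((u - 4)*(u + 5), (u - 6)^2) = 1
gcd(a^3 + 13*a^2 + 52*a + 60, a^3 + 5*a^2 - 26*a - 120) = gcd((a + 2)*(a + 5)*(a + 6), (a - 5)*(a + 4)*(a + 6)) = a + 6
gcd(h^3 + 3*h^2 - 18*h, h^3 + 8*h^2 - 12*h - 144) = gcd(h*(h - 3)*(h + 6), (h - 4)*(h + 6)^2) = h + 6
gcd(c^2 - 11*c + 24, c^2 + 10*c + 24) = 1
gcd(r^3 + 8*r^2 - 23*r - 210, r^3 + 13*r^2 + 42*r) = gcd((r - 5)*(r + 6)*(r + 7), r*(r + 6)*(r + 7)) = r^2 + 13*r + 42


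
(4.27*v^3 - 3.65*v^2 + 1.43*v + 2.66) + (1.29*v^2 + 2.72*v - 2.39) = 4.27*v^3 - 2.36*v^2 + 4.15*v + 0.27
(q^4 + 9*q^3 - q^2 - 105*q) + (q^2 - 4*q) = q^4 + 9*q^3 - 109*q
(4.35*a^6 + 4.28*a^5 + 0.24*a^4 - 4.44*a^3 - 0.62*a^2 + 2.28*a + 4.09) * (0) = 0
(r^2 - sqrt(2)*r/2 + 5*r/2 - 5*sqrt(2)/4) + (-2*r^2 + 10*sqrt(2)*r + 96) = -r^2 + 5*r/2 + 19*sqrt(2)*r/2 - 5*sqrt(2)/4 + 96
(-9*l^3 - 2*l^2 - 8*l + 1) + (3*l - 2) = -9*l^3 - 2*l^2 - 5*l - 1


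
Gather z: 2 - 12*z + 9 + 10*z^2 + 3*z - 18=10*z^2 - 9*z - 7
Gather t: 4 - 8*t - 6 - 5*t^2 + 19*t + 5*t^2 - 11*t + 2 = 0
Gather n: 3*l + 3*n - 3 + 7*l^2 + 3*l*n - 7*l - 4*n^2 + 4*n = 7*l^2 - 4*l - 4*n^2 + n*(3*l + 7) - 3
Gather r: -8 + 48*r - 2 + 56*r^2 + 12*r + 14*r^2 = 70*r^2 + 60*r - 10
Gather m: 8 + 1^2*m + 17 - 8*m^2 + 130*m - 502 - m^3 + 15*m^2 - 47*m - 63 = -m^3 + 7*m^2 + 84*m - 540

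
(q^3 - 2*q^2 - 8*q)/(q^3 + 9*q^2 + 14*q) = (q - 4)/(q + 7)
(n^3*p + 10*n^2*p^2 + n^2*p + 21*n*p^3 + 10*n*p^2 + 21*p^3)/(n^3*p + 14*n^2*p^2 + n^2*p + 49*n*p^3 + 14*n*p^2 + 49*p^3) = (n + 3*p)/(n + 7*p)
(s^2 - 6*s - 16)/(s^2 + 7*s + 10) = (s - 8)/(s + 5)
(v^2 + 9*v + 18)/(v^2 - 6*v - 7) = (v^2 + 9*v + 18)/(v^2 - 6*v - 7)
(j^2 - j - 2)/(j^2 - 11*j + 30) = (j^2 - j - 2)/(j^2 - 11*j + 30)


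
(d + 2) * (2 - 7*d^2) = -7*d^3 - 14*d^2 + 2*d + 4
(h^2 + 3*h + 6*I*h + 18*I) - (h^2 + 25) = 3*h + 6*I*h - 25 + 18*I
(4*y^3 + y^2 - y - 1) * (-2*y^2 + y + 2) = -8*y^5 + 2*y^4 + 11*y^3 + 3*y^2 - 3*y - 2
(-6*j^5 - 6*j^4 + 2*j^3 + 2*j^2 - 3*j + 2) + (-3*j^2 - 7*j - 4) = -6*j^5 - 6*j^4 + 2*j^3 - j^2 - 10*j - 2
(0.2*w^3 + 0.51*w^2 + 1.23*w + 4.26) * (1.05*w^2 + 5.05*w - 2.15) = 0.21*w^5 + 1.5455*w^4 + 3.437*w^3 + 9.588*w^2 + 18.8685*w - 9.159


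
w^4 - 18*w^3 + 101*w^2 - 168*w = w*(w - 8)*(w - 7)*(w - 3)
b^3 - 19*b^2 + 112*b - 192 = (b - 8)^2*(b - 3)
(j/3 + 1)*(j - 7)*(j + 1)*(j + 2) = j^4/3 - j^3/3 - 31*j^2/3 - 71*j/3 - 14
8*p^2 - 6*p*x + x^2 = (-4*p + x)*(-2*p + x)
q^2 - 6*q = q*(q - 6)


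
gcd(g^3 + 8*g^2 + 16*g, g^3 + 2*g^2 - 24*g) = g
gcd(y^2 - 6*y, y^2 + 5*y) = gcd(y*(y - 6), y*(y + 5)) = y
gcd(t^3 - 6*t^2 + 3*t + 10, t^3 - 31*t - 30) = t + 1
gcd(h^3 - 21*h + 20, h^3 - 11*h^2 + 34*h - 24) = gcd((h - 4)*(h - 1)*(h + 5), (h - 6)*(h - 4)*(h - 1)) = h^2 - 5*h + 4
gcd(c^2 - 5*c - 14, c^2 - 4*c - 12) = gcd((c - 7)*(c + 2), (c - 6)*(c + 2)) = c + 2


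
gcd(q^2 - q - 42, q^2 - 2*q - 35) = q - 7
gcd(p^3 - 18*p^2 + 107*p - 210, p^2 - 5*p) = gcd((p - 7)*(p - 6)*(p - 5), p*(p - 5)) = p - 5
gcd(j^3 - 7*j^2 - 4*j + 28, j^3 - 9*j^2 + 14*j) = j^2 - 9*j + 14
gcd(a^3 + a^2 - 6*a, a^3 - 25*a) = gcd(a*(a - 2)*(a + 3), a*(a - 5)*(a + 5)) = a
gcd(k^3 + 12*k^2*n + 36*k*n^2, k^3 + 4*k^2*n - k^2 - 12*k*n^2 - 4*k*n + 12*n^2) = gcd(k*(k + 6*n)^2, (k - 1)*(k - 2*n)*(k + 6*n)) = k + 6*n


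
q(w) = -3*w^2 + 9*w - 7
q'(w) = 9 - 6*w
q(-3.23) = -67.37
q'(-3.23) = 28.38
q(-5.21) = -135.32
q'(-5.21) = 40.26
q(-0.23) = -9.23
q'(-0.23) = 10.38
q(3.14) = -8.32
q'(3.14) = -9.84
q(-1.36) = -24.79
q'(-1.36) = 17.16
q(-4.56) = -110.42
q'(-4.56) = 36.36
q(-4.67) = -114.46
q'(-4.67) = 37.02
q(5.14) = -40.00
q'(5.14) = -21.84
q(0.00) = -7.00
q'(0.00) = 9.00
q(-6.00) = -169.00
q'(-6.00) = 45.00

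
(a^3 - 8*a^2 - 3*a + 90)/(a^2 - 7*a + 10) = (a^2 - 3*a - 18)/(a - 2)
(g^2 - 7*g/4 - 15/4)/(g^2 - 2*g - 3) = (g + 5/4)/(g + 1)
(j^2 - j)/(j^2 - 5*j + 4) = j/(j - 4)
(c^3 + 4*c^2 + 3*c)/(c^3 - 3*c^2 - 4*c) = (c + 3)/(c - 4)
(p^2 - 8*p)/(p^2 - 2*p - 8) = p*(8 - p)/(-p^2 + 2*p + 8)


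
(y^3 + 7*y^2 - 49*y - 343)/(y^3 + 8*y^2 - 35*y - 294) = (y - 7)/(y - 6)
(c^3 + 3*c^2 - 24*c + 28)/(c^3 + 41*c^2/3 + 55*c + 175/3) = 3*(c^2 - 4*c + 4)/(3*c^2 + 20*c + 25)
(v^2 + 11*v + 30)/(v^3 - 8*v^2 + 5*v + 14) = (v^2 + 11*v + 30)/(v^3 - 8*v^2 + 5*v + 14)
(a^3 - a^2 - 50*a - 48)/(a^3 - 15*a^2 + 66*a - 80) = (a^2 + 7*a + 6)/(a^2 - 7*a + 10)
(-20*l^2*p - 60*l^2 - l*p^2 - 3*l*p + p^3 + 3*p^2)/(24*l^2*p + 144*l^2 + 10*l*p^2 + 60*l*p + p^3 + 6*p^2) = (-5*l*p - 15*l + p^2 + 3*p)/(6*l*p + 36*l + p^2 + 6*p)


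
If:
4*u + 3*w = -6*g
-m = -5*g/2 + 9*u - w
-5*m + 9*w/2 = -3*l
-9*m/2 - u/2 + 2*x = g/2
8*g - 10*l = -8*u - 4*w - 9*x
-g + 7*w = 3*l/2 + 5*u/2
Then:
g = 0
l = 0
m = 0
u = 0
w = 0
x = 0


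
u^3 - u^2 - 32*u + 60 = (u - 5)*(u - 2)*(u + 6)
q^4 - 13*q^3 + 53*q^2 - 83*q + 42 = (q - 7)*(q - 3)*(q - 2)*(q - 1)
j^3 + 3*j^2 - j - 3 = (j - 1)*(j + 1)*(j + 3)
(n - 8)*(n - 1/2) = n^2 - 17*n/2 + 4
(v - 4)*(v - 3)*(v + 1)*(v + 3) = v^4 - 3*v^3 - 13*v^2 + 27*v + 36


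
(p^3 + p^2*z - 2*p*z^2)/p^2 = p + z - 2*z^2/p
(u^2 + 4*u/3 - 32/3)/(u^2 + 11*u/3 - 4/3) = (3*u - 8)/(3*u - 1)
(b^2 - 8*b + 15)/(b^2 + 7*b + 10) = (b^2 - 8*b + 15)/(b^2 + 7*b + 10)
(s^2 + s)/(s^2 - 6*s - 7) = s/(s - 7)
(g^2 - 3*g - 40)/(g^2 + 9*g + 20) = (g - 8)/(g + 4)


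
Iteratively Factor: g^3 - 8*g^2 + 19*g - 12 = (g - 3)*(g^2 - 5*g + 4) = (g - 3)*(g - 1)*(g - 4)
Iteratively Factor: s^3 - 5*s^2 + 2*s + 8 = (s - 4)*(s^2 - s - 2) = (s - 4)*(s + 1)*(s - 2)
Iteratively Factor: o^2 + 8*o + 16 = (o + 4)*(o + 4)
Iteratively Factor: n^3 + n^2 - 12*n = (n)*(n^2 + n - 12) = n*(n - 3)*(n + 4)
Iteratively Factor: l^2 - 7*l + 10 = (l - 2)*(l - 5)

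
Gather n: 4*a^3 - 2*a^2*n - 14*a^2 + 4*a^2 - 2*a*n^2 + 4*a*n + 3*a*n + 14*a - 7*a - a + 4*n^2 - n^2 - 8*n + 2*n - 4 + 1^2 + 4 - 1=4*a^3 - 10*a^2 + 6*a + n^2*(3 - 2*a) + n*(-2*a^2 + 7*a - 6)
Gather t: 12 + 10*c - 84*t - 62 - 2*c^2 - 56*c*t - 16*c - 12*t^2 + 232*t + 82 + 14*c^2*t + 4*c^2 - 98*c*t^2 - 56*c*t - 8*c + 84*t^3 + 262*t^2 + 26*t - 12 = 2*c^2 - 14*c + 84*t^3 + t^2*(250 - 98*c) + t*(14*c^2 - 112*c + 174) + 20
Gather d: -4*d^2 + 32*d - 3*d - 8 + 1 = -4*d^2 + 29*d - 7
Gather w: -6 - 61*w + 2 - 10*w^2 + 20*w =-10*w^2 - 41*w - 4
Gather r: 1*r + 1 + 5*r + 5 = 6*r + 6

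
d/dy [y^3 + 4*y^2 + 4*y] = 3*y^2 + 8*y + 4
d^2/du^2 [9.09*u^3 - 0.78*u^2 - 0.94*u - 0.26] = 54.54*u - 1.56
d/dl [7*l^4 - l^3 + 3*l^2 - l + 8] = 28*l^3 - 3*l^2 + 6*l - 1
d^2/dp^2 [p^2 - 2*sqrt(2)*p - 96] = 2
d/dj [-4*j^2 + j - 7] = 1 - 8*j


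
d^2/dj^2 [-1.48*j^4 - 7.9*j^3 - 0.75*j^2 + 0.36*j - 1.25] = -17.76*j^2 - 47.4*j - 1.5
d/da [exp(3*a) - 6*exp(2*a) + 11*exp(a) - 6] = (3*exp(2*a) - 12*exp(a) + 11)*exp(a)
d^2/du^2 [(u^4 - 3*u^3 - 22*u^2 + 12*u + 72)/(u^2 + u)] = 2*(u^6 + 3*u^5 + 3*u^4 + 31*u^3 + 216*u^2 + 216*u + 72)/(u^3*(u^3 + 3*u^2 + 3*u + 1))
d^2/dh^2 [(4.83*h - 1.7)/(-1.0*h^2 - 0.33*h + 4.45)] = (-(2.0*h + 0.33)*(4.0*h + 0.66)*(4.83*h - 1.7) + (28.98*h - 0.2122)*(1.0*h^2 + 0.33*h - 4.45))/(1.0*h^2 + 0.33*h - 4.45)^3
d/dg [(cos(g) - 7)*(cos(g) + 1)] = 2*(3 - cos(g))*sin(g)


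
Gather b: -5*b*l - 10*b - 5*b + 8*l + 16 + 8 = b*(-5*l - 15) + 8*l + 24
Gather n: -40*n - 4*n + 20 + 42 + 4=66 - 44*n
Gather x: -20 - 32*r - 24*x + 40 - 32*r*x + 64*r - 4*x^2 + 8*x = 32*r - 4*x^2 + x*(-32*r - 16) + 20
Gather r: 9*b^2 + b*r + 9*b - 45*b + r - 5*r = 9*b^2 - 36*b + r*(b - 4)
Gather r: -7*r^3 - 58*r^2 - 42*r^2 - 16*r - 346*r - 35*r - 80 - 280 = -7*r^3 - 100*r^2 - 397*r - 360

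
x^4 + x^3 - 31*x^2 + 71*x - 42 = (x - 3)*(x - 2)*(x - 1)*(x + 7)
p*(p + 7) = p^2 + 7*p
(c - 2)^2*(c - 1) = c^3 - 5*c^2 + 8*c - 4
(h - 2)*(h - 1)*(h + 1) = h^3 - 2*h^2 - h + 2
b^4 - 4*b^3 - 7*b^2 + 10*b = b*(b - 5)*(b - 1)*(b + 2)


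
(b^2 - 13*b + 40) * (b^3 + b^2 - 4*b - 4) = b^5 - 12*b^4 + 23*b^3 + 88*b^2 - 108*b - 160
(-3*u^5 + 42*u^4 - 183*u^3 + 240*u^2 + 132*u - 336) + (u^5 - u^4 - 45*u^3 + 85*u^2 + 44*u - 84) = -2*u^5 + 41*u^4 - 228*u^3 + 325*u^2 + 176*u - 420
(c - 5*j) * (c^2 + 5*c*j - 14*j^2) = c^3 - 39*c*j^2 + 70*j^3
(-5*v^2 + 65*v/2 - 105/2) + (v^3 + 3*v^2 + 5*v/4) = v^3 - 2*v^2 + 135*v/4 - 105/2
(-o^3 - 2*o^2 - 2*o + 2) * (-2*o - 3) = 2*o^4 + 7*o^3 + 10*o^2 + 2*o - 6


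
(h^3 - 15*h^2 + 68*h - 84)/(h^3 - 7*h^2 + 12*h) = (h^3 - 15*h^2 + 68*h - 84)/(h*(h^2 - 7*h + 12))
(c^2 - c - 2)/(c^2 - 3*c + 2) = (c + 1)/(c - 1)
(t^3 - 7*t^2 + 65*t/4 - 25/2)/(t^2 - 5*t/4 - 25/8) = 2*(2*t^2 - 9*t + 10)/(4*t + 5)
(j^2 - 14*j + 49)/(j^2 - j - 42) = (j - 7)/(j + 6)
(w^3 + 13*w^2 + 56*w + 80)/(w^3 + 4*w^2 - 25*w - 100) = (w + 4)/(w - 5)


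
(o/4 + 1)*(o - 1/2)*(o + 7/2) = o^3/4 + 7*o^2/4 + 41*o/16 - 7/4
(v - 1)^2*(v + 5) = v^3 + 3*v^2 - 9*v + 5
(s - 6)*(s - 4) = s^2 - 10*s + 24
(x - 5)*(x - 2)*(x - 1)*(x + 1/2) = x^4 - 15*x^3/2 + 13*x^2 - 3*x/2 - 5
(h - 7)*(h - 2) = h^2 - 9*h + 14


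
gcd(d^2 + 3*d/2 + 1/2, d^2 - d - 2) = d + 1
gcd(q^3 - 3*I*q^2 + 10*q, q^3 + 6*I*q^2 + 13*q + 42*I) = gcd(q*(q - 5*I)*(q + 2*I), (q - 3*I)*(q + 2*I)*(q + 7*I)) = q + 2*I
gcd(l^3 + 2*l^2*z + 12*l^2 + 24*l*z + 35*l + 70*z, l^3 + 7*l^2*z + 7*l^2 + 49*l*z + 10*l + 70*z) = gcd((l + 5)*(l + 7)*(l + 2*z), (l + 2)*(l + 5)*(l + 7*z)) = l + 5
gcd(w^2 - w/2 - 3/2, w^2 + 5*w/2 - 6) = w - 3/2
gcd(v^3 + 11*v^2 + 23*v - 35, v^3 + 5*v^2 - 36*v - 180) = v + 5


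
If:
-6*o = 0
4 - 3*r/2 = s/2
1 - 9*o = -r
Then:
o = 0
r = -1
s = 11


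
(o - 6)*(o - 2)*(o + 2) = o^3 - 6*o^2 - 4*o + 24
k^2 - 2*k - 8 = (k - 4)*(k + 2)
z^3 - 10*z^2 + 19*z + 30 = (z - 6)*(z - 5)*(z + 1)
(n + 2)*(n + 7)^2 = n^3 + 16*n^2 + 77*n + 98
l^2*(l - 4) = l^3 - 4*l^2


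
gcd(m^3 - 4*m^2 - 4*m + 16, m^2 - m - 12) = m - 4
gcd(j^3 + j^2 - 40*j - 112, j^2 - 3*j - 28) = j^2 - 3*j - 28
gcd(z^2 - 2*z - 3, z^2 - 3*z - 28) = 1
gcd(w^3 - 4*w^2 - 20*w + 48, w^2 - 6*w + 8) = w - 2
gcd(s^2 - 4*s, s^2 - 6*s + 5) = 1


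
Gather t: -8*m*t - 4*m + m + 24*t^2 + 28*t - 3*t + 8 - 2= -3*m + 24*t^2 + t*(25 - 8*m) + 6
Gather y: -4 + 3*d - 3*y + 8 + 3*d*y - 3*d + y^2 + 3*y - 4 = 3*d*y + y^2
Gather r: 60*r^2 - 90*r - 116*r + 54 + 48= 60*r^2 - 206*r + 102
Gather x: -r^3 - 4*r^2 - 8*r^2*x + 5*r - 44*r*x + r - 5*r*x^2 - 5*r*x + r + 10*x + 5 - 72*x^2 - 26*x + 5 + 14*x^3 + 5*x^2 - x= -r^3 - 4*r^2 + 7*r + 14*x^3 + x^2*(-5*r - 67) + x*(-8*r^2 - 49*r - 17) + 10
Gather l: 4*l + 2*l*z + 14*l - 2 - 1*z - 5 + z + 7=l*(2*z + 18)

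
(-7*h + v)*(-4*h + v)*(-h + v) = -28*h^3 + 39*h^2*v - 12*h*v^2 + v^3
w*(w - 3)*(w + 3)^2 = w^4 + 3*w^3 - 9*w^2 - 27*w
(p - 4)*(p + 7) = p^2 + 3*p - 28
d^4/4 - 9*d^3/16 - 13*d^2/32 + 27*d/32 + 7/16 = (d/4 + 1/4)*(d - 2)*(d - 7/4)*(d + 1/2)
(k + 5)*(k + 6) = k^2 + 11*k + 30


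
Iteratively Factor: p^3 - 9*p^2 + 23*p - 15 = (p - 1)*(p^2 - 8*p + 15) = (p - 3)*(p - 1)*(p - 5)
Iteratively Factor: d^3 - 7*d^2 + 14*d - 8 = (d - 2)*(d^2 - 5*d + 4) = (d - 4)*(d - 2)*(d - 1)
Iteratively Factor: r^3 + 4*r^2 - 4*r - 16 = (r + 4)*(r^2 - 4) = (r - 2)*(r + 4)*(r + 2)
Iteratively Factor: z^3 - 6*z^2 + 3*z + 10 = (z - 5)*(z^2 - z - 2) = (z - 5)*(z - 2)*(z + 1)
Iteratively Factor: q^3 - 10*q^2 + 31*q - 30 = (q - 2)*(q^2 - 8*q + 15) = (q - 5)*(q - 2)*(q - 3)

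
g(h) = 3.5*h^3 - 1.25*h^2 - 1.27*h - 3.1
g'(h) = 10.5*h^2 - 2.5*h - 1.27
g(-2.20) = -43.62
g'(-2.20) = 55.05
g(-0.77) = -4.46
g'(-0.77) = 6.88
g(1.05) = -1.76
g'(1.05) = 7.68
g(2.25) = 27.58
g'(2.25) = 46.26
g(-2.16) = -41.46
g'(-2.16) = 53.12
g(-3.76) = -202.05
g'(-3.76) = 156.57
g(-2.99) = -104.04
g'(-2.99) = 100.08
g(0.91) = -2.65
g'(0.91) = 5.15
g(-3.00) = -105.04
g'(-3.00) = 100.73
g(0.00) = -3.10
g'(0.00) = -1.27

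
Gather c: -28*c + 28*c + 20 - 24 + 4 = 0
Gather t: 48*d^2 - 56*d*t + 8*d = 48*d^2 - 56*d*t + 8*d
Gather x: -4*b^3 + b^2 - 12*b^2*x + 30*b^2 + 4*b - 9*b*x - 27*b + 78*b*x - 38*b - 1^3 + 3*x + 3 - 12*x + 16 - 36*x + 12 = -4*b^3 + 31*b^2 - 61*b + x*(-12*b^2 + 69*b - 45) + 30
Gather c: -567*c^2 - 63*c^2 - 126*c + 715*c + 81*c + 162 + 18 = -630*c^2 + 670*c + 180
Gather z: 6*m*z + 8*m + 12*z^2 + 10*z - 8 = 8*m + 12*z^2 + z*(6*m + 10) - 8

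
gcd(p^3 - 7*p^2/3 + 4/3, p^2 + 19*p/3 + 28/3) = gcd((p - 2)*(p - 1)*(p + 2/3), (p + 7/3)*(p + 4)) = 1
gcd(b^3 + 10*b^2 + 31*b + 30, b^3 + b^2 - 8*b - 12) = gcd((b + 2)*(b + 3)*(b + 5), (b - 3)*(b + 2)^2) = b + 2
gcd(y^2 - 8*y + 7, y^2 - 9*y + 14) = y - 7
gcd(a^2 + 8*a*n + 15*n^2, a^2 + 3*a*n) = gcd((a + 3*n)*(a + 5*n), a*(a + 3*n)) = a + 3*n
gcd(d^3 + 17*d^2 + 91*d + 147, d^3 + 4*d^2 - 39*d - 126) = d^2 + 10*d + 21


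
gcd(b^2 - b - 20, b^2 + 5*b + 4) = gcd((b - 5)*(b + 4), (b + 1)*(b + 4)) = b + 4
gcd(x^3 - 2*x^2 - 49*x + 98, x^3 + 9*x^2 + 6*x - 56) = x^2 + 5*x - 14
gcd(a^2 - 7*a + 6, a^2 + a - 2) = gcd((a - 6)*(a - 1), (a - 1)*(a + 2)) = a - 1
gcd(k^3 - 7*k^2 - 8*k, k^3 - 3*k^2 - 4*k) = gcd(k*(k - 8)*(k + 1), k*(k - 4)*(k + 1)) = k^2 + k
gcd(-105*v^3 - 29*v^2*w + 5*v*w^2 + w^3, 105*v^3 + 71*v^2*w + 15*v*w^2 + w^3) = 21*v^2 + 10*v*w + w^2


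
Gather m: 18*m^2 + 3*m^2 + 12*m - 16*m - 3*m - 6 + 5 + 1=21*m^2 - 7*m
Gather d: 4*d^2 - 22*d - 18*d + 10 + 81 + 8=4*d^2 - 40*d + 99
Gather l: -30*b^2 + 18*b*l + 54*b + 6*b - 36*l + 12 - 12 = -30*b^2 + 60*b + l*(18*b - 36)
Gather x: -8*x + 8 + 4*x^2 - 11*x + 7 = 4*x^2 - 19*x + 15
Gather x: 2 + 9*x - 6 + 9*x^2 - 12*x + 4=9*x^2 - 3*x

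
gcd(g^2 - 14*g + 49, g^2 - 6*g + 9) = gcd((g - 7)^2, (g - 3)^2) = 1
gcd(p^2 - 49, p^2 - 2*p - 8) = 1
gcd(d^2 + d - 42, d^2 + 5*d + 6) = 1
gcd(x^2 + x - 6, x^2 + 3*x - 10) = x - 2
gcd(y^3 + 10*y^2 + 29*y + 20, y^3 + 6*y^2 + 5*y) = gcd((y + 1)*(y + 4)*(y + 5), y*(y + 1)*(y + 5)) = y^2 + 6*y + 5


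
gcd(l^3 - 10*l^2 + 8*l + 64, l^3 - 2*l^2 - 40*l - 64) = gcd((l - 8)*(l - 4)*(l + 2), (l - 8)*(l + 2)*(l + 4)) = l^2 - 6*l - 16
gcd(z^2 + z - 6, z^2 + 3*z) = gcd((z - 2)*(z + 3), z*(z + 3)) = z + 3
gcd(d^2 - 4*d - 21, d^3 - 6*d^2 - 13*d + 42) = d^2 - 4*d - 21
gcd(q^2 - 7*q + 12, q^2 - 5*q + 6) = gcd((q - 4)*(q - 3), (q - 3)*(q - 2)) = q - 3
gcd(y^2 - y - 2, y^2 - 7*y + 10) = y - 2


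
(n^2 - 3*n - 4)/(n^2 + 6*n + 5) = (n - 4)/(n + 5)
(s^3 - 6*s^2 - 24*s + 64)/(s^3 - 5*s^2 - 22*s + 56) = (s - 8)/(s - 7)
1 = 1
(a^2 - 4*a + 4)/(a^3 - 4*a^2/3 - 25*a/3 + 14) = 3*(a - 2)/(3*a^2 + 2*a - 21)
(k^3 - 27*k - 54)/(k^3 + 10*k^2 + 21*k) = (k^2 - 3*k - 18)/(k*(k + 7))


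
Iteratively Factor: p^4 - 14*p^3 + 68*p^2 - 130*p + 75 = (p - 5)*(p^3 - 9*p^2 + 23*p - 15) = (p - 5)^2*(p^2 - 4*p + 3) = (p - 5)^2*(p - 1)*(p - 3)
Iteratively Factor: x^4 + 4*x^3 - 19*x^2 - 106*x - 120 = (x + 3)*(x^3 + x^2 - 22*x - 40) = (x + 3)*(x + 4)*(x^2 - 3*x - 10) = (x + 2)*(x + 3)*(x + 4)*(x - 5)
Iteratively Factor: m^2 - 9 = (m + 3)*(m - 3)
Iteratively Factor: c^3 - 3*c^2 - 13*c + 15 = (c - 1)*(c^2 - 2*c - 15) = (c - 1)*(c + 3)*(c - 5)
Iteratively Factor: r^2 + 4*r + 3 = (r + 3)*(r + 1)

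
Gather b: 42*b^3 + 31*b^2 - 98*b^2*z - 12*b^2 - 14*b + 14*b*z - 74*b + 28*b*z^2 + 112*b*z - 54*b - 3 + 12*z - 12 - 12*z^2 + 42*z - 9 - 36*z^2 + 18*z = 42*b^3 + b^2*(19 - 98*z) + b*(28*z^2 + 126*z - 142) - 48*z^2 + 72*z - 24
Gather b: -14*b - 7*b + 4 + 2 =6 - 21*b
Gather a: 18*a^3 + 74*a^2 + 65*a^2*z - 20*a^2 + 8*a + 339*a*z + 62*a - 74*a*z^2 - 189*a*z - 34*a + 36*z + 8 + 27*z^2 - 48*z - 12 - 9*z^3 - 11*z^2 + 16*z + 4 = 18*a^3 + a^2*(65*z + 54) + a*(-74*z^2 + 150*z + 36) - 9*z^3 + 16*z^2 + 4*z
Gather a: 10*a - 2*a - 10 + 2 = 8*a - 8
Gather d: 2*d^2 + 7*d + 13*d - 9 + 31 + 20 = 2*d^2 + 20*d + 42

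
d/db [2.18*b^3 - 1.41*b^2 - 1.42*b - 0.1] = 6.54*b^2 - 2.82*b - 1.42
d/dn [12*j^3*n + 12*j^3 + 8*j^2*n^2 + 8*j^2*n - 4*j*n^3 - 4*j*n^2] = 4*j*(3*j^2 + 4*j*n + 2*j - 3*n^2 - 2*n)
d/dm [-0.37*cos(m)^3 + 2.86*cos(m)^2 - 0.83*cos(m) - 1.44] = (1.11*cos(m)^2 - 5.72*cos(m) + 0.83)*sin(m)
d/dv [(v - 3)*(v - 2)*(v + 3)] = 3*v^2 - 4*v - 9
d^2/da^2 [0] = 0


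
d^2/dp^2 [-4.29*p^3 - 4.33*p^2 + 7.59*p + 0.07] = -25.74*p - 8.66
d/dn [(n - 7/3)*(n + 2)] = 2*n - 1/3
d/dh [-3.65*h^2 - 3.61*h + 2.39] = -7.3*h - 3.61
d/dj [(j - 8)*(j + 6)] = 2*j - 2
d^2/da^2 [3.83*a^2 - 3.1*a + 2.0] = 7.66000000000000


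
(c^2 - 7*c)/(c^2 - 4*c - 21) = c/(c + 3)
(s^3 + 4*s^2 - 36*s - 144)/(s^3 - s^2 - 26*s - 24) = (s + 6)/(s + 1)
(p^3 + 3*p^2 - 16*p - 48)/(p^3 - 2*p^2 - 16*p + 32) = (p + 3)/(p - 2)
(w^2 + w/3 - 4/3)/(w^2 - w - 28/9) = 3*(w - 1)/(3*w - 7)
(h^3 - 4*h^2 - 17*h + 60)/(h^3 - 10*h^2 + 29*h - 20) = (h^2 + h - 12)/(h^2 - 5*h + 4)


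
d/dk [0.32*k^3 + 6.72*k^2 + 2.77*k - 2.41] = 0.96*k^2 + 13.44*k + 2.77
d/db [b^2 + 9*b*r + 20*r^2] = 2*b + 9*r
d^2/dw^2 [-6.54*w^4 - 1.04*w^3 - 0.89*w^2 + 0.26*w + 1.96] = -78.48*w^2 - 6.24*w - 1.78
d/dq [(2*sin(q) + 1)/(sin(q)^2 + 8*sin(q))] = 2*(-sin(q) + cos(q)^2 - 5)*cos(q)/((sin(q) + 8)^2*sin(q)^2)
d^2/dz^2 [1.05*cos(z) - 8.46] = -1.05*cos(z)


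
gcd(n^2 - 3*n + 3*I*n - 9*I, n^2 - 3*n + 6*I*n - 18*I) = n - 3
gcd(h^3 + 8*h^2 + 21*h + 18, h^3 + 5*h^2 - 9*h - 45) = h + 3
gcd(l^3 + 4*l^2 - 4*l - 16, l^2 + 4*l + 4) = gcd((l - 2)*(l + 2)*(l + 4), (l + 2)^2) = l + 2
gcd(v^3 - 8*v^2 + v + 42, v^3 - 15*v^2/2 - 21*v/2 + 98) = v - 7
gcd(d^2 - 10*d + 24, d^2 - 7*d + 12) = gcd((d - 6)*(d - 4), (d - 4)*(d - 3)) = d - 4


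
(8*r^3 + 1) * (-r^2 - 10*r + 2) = -8*r^5 - 80*r^4 + 16*r^3 - r^2 - 10*r + 2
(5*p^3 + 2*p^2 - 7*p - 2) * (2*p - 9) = 10*p^4 - 41*p^3 - 32*p^2 + 59*p + 18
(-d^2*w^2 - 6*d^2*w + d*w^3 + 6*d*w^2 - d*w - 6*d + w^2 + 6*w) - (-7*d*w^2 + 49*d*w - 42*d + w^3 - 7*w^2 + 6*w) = -d^2*w^2 - 6*d^2*w + d*w^3 + 13*d*w^2 - 50*d*w + 36*d - w^3 + 8*w^2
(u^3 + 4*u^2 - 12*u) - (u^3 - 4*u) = 4*u^2 - 8*u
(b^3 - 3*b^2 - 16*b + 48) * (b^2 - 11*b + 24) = b^5 - 14*b^4 + 41*b^3 + 152*b^2 - 912*b + 1152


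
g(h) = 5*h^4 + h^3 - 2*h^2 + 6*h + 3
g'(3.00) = 561.00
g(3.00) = 435.00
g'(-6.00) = -4182.00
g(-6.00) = 6159.00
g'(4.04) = 1357.59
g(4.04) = 1392.51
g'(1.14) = 34.97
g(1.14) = 17.17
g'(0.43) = 6.42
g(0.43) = 5.46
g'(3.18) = 666.77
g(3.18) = 545.32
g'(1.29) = 48.77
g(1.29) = 23.40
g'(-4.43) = -1656.17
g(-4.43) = 1775.92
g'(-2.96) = -474.56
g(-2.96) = 325.61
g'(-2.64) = -330.53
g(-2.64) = 197.70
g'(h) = 20*h^3 + 3*h^2 - 4*h + 6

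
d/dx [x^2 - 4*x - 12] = 2*x - 4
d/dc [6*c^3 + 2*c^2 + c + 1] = 18*c^2 + 4*c + 1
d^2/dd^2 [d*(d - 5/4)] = 2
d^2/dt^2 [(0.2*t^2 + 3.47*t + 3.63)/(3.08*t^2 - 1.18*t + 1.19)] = (67.289376*t^3 + 202.215552*t^2 - 155.466696*t - 6.18894)/(29.218112*t^6 - 33.581856*t^5 + 46.732224*t^4 - 27.592648*t^3 + 18.055632*t^2 - 5.012994*t + 1.685159)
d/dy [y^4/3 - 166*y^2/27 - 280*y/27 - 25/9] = 4*y^3/3 - 332*y/27 - 280/27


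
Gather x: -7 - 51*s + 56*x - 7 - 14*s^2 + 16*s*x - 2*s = -14*s^2 - 53*s + x*(16*s + 56) - 14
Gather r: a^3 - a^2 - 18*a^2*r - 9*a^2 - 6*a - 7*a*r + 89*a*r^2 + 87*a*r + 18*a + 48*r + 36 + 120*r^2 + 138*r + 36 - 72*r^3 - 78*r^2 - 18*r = a^3 - 10*a^2 + 12*a - 72*r^3 + r^2*(89*a + 42) + r*(-18*a^2 + 80*a + 168) + 72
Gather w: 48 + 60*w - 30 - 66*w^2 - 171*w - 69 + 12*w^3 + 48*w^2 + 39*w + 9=12*w^3 - 18*w^2 - 72*w - 42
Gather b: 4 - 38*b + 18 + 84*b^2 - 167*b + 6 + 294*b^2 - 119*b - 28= 378*b^2 - 324*b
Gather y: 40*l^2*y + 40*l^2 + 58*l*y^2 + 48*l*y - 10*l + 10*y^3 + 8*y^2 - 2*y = 40*l^2 - 10*l + 10*y^3 + y^2*(58*l + 8) + y*(40*l^2 + 48*l - 2)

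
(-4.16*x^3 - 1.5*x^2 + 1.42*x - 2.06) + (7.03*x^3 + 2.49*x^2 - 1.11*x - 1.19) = 2.87*x^3 + 0.99*x^2 + 0.31*x - 3.25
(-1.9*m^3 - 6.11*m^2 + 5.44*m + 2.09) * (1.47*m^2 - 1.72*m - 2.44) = -2.793*m^5 - 5.7137*m^4 + 23.142*m^3 + 8.6239*m^2 - 16.8684*m - 5.0996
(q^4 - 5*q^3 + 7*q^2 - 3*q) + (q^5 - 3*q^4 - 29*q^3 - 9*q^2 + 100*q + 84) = q^5 - 2*q^4 - 34*q^3 - 2*q^2 + 97*q + 84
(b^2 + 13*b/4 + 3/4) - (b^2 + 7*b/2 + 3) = -b/4 - 9/4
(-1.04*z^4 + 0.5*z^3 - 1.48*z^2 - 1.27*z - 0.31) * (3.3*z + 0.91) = -3.432*z^5 + 0.7036*z^4 - 4.429*z^3 - 5.5378*z^2 - 2.1787*z - 0.2821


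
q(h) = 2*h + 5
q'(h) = 2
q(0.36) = 5.72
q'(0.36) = 2.00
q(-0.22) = 4.56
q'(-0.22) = 2.00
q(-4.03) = -3.06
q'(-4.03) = 2.00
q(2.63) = 10.26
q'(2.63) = 2.00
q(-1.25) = 2.50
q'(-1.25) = 2.00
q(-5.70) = -6.40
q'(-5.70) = 2.00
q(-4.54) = -4.08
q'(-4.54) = 2.00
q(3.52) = 12.04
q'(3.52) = 2.00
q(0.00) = 5.00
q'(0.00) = 2.00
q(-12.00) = -19.00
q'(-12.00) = 2.00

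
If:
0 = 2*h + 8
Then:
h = -4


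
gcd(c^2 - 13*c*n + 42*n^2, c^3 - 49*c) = 1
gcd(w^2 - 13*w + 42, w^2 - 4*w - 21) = w - 7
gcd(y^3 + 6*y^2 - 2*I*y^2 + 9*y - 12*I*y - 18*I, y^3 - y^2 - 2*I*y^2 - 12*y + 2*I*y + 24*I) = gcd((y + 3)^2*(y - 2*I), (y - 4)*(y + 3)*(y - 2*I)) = y^2 + y*(3 - 2*I) - 6*I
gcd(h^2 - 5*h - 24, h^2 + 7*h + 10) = 1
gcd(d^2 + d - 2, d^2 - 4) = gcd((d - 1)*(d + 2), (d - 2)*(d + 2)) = d + 2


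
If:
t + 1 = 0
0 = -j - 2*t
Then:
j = 2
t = -1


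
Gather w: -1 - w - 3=-w - 4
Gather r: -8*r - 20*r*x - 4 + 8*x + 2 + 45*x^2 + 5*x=r*(-20*x - 8) + 45*x^2 + 13*x - 2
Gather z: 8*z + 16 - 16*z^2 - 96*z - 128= -16*z^2 - 88*z - 112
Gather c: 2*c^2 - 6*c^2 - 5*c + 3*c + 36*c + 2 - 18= -4*c^2 + 34*c - 16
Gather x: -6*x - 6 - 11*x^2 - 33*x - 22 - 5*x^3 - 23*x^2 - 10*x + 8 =-5*x^3 - 34*x^2 - 49*x - 20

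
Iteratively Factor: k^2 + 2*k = (k)*(k + 2)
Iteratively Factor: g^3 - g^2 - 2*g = (g)*(g^2 - g - 2) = g*(g + 1)*(g - 2)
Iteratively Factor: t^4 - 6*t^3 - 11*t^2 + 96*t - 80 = (t - 1)*(t^3 - 5*t^2 - 16*t + 80) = (t - 4)*(t - 1)*(t^2 - t - 20) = (t - 4)*(t - 1)*(t + 4)*(t - 5)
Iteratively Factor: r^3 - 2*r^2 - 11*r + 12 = (r - 4)*(r^2 + 2*r - 3) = (r - 4)*(r + 3)*(r - 1)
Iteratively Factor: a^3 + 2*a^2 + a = (a + 1)*(a^2 + a) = a*(a + 1)*(a + 1)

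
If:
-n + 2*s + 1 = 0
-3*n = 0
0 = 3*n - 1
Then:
No Solution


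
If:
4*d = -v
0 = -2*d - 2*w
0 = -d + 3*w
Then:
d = 0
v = 0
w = 0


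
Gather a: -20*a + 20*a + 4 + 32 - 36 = 0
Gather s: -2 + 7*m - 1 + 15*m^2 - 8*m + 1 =15*m^2 - m - 2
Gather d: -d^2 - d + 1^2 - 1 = -d^2 - d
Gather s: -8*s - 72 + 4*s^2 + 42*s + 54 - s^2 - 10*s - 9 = 3*s^2 + 24*s - 27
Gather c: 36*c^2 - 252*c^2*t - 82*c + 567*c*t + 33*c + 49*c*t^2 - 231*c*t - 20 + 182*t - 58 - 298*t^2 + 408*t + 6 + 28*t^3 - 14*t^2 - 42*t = c^2*(36 - 252*t) + c*(49*t^2 + 336*t - 49) + 28*t^3 - 312*t^2 + 548*t - 72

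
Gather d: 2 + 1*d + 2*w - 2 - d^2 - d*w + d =-d^2 + d*(2 - w) + 2*w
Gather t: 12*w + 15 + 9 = 12*w + 24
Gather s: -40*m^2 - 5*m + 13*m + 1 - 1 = -40*m^2 + 8*m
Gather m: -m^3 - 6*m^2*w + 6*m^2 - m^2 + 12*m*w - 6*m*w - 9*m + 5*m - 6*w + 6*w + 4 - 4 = -m^3 + m^2*(5 - 6*w) + m*(6*w - 4)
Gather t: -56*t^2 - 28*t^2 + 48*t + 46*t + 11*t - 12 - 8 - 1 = -84*t^2 + 105*t - 21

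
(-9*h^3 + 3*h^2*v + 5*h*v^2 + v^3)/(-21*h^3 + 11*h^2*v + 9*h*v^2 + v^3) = (3*h + v)/(7*h + v)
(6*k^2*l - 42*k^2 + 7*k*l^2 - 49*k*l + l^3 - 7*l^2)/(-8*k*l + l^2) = (-6*k^2*l + 42*k^2 - 7*k*l^2 + 49*k*l - l^3 + 7*l^2)/(l*(8*k - l))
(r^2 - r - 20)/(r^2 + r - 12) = (r - 5)/(r - 3)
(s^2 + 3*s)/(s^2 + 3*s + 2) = s*(s + 3)/(s^2 + 3*s + 2)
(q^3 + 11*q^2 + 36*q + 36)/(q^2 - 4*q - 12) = (q^2 + 9*q + 18)/(q - 6)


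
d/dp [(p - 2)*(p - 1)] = 2*p - 3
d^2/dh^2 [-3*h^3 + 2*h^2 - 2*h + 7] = 4 - 18*h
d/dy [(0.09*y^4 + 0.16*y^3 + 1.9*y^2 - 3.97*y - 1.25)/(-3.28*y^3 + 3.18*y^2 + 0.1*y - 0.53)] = (-0.2952*y^6 + 0.5724*y^5 + 6.7678*y^4 - 26.202*y^3 + 0.260199999999999*y^2 + 5.936*y + 2.2291)/(10.7584*y^6 - 20.8608*y^5 + 9.4564*y^4 + 4.1128*y^3 - 3.3608*y^2 - 0.106*y + 0.2809)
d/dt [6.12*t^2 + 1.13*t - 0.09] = 12.24*t + 1.13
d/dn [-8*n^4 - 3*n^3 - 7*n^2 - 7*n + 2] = -32*n^3 - 9*n^2 - 14*n - 7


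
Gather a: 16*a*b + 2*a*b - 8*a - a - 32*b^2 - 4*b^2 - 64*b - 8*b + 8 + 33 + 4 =a*(18*b - 9) - 36*b^2 - 72*b + 45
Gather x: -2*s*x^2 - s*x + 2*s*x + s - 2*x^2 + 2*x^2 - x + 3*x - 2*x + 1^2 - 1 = -2*s*x^2 + s*x + s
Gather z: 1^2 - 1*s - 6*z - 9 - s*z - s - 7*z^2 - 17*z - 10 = -2*s - 7*z^2 + z*(-s - 23) - 18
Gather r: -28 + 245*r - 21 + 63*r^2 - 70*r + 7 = 63*r^2 + 175*r - 42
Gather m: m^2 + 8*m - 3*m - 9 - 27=m^2 + 5*m - 36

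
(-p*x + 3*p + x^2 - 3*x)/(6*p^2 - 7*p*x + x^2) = (x - 3)/(-6*p + x)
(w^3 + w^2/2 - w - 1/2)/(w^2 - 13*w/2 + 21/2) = (2*w^3 + w^2 - 2*w - 1)/(2*w^2 - 13*w + 21)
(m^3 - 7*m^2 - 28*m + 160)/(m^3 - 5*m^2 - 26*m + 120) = (m - 8)/(m - 6)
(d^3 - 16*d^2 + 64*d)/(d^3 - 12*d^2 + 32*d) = (d - 8)/(d - 4)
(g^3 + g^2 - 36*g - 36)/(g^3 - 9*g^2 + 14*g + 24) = (g + 6)/(g - 4)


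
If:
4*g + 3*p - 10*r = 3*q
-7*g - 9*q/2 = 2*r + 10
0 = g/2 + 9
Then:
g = -18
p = 26*r/9 + 448/9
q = 232/9 - 4*r/9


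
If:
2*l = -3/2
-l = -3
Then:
No Solution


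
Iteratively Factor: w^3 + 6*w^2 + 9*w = (w)*(w^2 + 6*w + 9) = w*(w + 3)*(w + 3)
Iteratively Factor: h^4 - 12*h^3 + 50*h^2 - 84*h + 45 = (h - 5)*(h^3 - 7*h^2 + 15*h - 9) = (h - 5)*(h - 3)*(h^2 - 4*h + 3) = (h - 5)*(h - 3)^2*(h - 1)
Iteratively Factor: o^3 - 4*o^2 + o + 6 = (o + 1)*(o^2 - 5*o + 6) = (o - 3)*(o + 1)*(o - 2)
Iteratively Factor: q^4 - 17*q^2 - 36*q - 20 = (q + 1)*(q^3 - q^2 - 16*q - 20) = (q - 5)*(q + 1)*(q^2 + 4*q + 4) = (q - 5)*(q + 1)*(q + 2)*(q + 2)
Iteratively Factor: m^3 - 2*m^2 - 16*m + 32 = (m - 4)*(m^2 + 2*m - 8) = (m - 4)*(m + 4)*(m - 2)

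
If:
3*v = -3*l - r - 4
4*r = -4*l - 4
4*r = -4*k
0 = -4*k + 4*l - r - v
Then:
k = 11/5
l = 6/5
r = -11/5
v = -9/5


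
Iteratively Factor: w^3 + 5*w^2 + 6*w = (w + 2)*(w^2 + 3*w) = (w + 2)*(w + 3)*(w)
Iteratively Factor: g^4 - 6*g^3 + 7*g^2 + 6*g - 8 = (g - 2)*(g^3 - 4*g^2 - g + 4) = (g - 2)*(g + 1)*(g^2 - 5*g + 4) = (g - 4)*(g - 2)*(g + 1)*(g - 1)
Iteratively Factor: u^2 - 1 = (u - 1)*(u + 1)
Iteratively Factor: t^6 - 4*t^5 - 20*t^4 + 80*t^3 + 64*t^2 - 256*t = (t - 2)*(t^5 - 2*t^4 - 24*t^3 + 32*t^2 + 128*t) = (t - 2)*(t + 4)*(t^4 - 6*t^3 + 32*t) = (t - 4)*(t - 2)*(t + 4)*(t^3 - 2*t^2 - 8*t) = (t - 4)*(t - 2)*(t + 2)*(t + 4)*(t^2 - 4*t) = (t - 4)^2*(t - 2)*(t + 2)*(t + 4)*(t)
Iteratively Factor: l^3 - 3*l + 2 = (l - 1)*(l^2 + l - 2) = (l - 1)^2*(l + 2)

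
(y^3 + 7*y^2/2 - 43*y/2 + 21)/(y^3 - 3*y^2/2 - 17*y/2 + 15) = (2*y^2 + 11*y - 21)/(2*y^2 + y - 15)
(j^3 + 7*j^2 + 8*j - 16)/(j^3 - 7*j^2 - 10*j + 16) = (j^2 + 8*j + 16)/(j^2 - 6*j - 16)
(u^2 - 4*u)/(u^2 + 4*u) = (u - 4)/(u + 4)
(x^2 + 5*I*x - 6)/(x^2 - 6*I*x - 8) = (-x^2 - 5*I*x + 6)/(-x^2 + 6*I*x + 8)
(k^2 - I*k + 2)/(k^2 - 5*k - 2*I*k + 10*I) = (k + I)/(k - 5)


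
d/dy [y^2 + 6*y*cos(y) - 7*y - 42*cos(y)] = -6*y*sin(y) + 2*y + 42*sin(y) + 6*cos(y) - 7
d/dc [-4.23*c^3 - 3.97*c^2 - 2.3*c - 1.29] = -12.69*c^2 - 7.94*c - 2.3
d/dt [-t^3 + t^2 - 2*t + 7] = -3*t^2 + 2*t - 2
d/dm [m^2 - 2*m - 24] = 2*m - 2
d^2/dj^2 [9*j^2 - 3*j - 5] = 18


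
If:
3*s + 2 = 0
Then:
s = -2/3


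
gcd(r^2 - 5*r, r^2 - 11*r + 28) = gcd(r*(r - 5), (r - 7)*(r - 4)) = 1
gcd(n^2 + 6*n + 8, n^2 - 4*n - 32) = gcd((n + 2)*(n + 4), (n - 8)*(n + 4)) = n + 4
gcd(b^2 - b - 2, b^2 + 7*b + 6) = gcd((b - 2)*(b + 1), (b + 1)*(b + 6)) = b + 1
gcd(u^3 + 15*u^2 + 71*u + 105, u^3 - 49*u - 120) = u^2 + 8*u + 15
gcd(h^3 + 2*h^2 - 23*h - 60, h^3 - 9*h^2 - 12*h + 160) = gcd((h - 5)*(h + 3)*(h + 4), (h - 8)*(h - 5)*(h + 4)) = h^2 - h - 20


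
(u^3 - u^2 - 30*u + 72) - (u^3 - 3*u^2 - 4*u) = 2*u^2 - 26*u + 72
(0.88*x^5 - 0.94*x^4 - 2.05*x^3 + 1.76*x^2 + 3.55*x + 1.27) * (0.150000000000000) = 0.132*x^5 - 0.141*x^4 - 0.3075*x^3 + 0.264*x^2 + 0.5325*x + 0.1905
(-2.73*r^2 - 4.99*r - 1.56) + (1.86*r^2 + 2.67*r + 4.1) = -0.87*r^2 - 2.32*r + 2.54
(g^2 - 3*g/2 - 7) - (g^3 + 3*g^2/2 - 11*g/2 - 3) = -g^3 - g^2/2 + 4*g - 4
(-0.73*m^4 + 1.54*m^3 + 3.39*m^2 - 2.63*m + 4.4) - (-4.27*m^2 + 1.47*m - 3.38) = -0.73*m^4 + 1.54*m^3 + 7.66*m^2 - 4.1*m + 7.78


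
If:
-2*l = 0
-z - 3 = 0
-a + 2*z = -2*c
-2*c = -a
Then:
No Solution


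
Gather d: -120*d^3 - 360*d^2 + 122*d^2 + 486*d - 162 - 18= -120*d^3 - 238*d^2 + 486*d - 180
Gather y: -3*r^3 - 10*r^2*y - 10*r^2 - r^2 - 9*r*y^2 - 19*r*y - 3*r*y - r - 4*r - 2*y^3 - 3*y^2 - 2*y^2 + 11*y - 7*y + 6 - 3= -3*r^3 - 11*r^2 - 5*r - 2*y^3 + y^2*(-9*r - 5) + y*(-10*r^2 - 22*r + 4) + 3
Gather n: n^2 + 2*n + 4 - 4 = n^2 + 2*n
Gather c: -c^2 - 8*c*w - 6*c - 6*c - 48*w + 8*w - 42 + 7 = -c^2 + c*(-8*w - 12) - 40*w - 35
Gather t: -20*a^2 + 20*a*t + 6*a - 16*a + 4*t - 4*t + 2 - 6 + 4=-20*a^2 + 20*a*t - 10*a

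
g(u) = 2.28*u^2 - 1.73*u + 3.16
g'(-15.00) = -70.13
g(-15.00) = 542.11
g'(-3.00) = -15.41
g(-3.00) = 28.87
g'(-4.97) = -24.39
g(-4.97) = 68.08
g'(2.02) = 7.48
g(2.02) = 8.97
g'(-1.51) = -8.62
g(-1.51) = 10.97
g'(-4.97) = -24.39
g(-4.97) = 68.08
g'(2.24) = 8.48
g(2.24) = 10.72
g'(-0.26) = -2.92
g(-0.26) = 3.76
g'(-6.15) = -29.77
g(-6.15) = 100.03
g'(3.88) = 15.96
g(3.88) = 30.77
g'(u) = 4.56*u - 1.73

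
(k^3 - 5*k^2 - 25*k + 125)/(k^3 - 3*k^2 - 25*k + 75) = (k - 5)/(k - 3)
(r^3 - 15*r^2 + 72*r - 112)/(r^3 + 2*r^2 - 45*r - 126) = (r^2 - 8*r + 16)/(r^2 + 9*r + 18)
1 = 1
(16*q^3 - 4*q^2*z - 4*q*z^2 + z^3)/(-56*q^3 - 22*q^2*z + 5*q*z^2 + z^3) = (-2*q + z)/(7*q + z)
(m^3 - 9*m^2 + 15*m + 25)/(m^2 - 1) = (m^2 - 10*m + 25)/(m - 1)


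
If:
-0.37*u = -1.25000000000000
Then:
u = 3.38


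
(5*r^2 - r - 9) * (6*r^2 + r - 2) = 30*r^4 - r^3 - 65*r^2 - 7*r + 18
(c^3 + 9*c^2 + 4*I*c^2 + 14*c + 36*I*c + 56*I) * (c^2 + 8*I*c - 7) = c^5 + 9*c^4 + 12*I*c^4 - 25*c^3 + 108*I*c^3 - 351*c^2 + 140*I*c^2 - 546*c - 252*I*c - 392*I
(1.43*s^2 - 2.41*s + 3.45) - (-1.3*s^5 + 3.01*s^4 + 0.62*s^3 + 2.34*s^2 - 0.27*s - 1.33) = 1.3*s^5 - 3.01*s^4 - 0.62*s^3 - 0.91*s^2 - 2.14*s + 4.78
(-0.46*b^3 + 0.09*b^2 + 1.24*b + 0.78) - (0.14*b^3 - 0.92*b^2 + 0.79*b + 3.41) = -0.6*b^3 + 1.01*b^2 + 0.45*b - 2.63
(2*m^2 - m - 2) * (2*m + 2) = 4*m^3 + 2*m^2 - 6*m - 4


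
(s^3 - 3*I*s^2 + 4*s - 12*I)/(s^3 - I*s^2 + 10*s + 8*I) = (s^2 - 5*I*s - 6)/(s^2 - 3*I*s + 4)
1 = 1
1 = 1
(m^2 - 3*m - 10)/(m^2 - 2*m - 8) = (m - 5)/(m - 4)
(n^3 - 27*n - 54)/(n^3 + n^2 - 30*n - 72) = (n + 3)/(n + 4)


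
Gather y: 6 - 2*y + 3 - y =9 - 3*y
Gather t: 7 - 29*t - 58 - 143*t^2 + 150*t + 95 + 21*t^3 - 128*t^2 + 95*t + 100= 21*t^3 - 271*t^2 + 216*t + 144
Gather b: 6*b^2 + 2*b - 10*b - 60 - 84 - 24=6*b^2 - 8*b - 168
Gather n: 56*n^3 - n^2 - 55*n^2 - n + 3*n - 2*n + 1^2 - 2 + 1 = 56*n^3 - 56*n^2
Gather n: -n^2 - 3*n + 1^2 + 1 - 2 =-n^2 - 3*n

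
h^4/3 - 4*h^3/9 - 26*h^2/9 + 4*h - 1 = (h/3 + 1)*(h - 3)*(h - 1)*(h - 1/3)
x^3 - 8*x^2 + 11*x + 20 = (x - 5)*(x - 4)*(x + 1)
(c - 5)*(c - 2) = c^2 - 7*c + 10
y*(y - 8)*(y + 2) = y^3 - 6*y^2 - 16*y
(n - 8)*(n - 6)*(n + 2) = n^3 - 12*n^2 + 20*n + 96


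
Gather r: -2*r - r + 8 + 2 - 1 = 9 - 3*r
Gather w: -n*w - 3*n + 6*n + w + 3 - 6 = 3*n + w*(1 - n) - 3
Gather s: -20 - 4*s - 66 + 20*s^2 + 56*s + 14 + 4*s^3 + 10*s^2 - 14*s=4*s^3 + 30*s^2 + 38*s - 72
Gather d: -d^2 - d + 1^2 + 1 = -d^2 - d + 2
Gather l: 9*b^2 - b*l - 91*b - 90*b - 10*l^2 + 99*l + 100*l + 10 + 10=9*b^2 - 181*b - 10*l^2 + l*(199 - b) + 20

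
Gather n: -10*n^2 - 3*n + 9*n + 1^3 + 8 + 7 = -10*n^2 + 6*n + 16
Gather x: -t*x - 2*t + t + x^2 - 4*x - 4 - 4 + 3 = -t + x^2 + x*(-t - 4) - 5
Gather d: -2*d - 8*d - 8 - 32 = -10*d - 40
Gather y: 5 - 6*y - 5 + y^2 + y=y^2 - 5*y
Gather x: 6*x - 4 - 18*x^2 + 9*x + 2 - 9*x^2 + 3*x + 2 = -27*x^2 + 18*x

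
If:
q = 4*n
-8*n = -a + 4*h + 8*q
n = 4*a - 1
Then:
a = q/16 + 1/4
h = 1/16 - 159*q/64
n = q/4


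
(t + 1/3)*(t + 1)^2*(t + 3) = t^4 + 16*t^3/3 + 26*t^2/3 + 16*t/3 + 1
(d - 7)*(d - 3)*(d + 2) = d^3 - 8*d^2 + d + 42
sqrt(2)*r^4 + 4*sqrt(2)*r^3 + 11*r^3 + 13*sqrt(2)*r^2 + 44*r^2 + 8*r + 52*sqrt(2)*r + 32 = (r + 4)*(r + sqrt(2))*(r + 4*sqrt(2))*(sqrt(2)*r + 1)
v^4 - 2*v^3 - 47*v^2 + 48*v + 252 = (v - 7)*(v - 3)*(v + 2)*(v + 6)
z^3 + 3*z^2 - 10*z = z*(z - 2)*(z + 5)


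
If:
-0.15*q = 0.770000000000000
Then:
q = -5.13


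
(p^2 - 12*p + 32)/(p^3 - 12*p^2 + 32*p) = 1/p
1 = 1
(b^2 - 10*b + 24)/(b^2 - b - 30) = (b - 4)/(b + 5)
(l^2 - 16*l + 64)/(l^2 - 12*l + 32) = (l - 8)/(l - 4)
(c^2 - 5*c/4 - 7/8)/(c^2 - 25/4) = (8*c^2 - 10*c - 7)/(2*(4*c^2 - 25))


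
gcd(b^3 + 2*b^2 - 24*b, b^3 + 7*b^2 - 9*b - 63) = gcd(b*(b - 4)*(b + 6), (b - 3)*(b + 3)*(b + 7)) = 1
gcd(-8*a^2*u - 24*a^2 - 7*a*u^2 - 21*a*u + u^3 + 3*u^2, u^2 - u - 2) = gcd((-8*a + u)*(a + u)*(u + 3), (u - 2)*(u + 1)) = 1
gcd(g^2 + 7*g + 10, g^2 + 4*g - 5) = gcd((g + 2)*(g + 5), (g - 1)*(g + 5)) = g + 5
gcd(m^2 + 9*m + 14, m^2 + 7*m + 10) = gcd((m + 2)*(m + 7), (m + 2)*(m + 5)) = m + 2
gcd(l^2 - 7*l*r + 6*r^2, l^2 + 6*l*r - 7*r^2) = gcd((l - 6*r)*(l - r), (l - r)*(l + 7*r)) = -l + r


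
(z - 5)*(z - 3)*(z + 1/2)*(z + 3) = z^4 - 9*z^3/2 - 23*z^2/2 + 81*z/2 + 45/2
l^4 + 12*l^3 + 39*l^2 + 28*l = l*(l + 1)*(l + 4)*(l + 7)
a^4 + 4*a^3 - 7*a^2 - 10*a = a*(a - 2)*(a + 1)*(a + 5)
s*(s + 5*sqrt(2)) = s^2 + 5*sqrt(2)*s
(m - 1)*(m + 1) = m^2 - 1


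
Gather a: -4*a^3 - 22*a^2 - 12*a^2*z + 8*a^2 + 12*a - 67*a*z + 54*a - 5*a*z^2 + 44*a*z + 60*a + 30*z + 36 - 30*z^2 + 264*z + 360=-4*a^3 + a^2*(-12*z - 14) + a*(-5*z^2 - 23*z + 126) - 30*z^2 + 294*z + 396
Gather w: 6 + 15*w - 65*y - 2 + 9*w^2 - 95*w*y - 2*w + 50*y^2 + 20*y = 9*w^2 + w*(13 - 95*y) + 50*y^2 - 45*y + 4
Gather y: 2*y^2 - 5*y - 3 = 2*y^2 - 5*y - 3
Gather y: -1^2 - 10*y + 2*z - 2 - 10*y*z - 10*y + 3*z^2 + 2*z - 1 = y*(-10*z - 20) + 3*z^2 + 4*z - 4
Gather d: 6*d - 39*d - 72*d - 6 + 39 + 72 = 105 - 105*d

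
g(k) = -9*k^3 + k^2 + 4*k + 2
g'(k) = -27*k^2 + 2*k + 4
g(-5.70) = 1678.43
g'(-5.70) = -884.63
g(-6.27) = 2234.66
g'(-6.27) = -1069.99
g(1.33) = -12.08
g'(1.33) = -41.10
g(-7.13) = 3286.52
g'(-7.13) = -1382.86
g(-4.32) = 728.98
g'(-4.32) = -508.52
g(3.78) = -454.68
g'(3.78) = -374.23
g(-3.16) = 283.34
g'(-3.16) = -271.93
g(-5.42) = 1442.68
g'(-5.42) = -800.00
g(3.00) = -220.00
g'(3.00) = -233.00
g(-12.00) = 15650.00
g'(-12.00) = -3908.00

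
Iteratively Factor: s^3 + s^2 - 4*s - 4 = (s + 2)*(s^2 - s - 2) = (s - 2)*(s + 2)*(s + 1)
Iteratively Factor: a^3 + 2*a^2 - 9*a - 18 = (a + 2)*(a^2 - 9) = (a - 3)*(a + 2)*(a + 3)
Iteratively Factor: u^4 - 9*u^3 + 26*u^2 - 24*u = (u - 2)*(u^3 - 7*u^2 + 12*u) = (u - 3)*(u - 2)*(u^2 - 4*u) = (u - 4)*(u - 3)*(u - 2)*(u)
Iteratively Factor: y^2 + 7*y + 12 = (y + 4)*(y + 3)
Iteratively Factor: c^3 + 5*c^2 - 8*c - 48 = (c + 4)*(c^2 + c - 12) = (c - 3)*(c + 4)*(c + 4)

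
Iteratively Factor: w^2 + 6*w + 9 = (w + 3)*(w + 3)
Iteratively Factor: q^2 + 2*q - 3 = (q + 3)*(q - 1)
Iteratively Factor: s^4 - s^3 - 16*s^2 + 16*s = (s)*(s^3 - s^2 - 16*s + 16) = s*(s - 1)*(s^2 - 16) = s*(s - 1)*(s + 4)*(s - 4)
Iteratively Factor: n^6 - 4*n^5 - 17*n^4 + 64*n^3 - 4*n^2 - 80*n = (n - 2)*(n^5 - 2*n^4 - 21*n^3 + 22*n^2 + 40*n) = n*(n - 2)*(n^4 - 2*n^3 - 21*n^2 + 22*n + 40) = n*(n - 2)*(n + 4)*(n^3 - 6*n^2 + 3*n + 10) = n*(n - 2)*(n + 1)*(n + 4)*(n^2 - 7*n + 10) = n*(n - 5)*(n - 2)*(n + 1)*(n + 4)*(n - 2)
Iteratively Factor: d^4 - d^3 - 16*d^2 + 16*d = (d - 4)*(d^3 + 3*d^2 - 4*d) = (d - 4)*(d + 4)*(d^2 - d) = d*(d - 4)*(d + 4)*(d - 1)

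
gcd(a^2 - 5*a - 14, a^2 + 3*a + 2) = a + 2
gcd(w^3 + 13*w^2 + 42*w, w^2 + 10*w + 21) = w + 7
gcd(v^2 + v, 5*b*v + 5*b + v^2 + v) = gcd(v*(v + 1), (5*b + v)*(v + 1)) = v + 1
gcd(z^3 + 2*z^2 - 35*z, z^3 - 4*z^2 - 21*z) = z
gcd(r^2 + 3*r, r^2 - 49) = 1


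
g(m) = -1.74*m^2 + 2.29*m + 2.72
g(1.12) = 3.10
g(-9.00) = -158.83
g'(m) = 2.29 - 3.48*m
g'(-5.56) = 21.64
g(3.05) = -6.48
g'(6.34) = -19.77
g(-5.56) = -63.80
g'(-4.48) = 17.88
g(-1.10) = -1.90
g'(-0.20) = 2.99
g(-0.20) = 2.19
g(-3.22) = -22.69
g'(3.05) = -8.32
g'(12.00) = -39.47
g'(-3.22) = 13.50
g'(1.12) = -1.61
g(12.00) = -220.36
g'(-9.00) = 33.61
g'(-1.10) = 6.12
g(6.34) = -52.70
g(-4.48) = -42.46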